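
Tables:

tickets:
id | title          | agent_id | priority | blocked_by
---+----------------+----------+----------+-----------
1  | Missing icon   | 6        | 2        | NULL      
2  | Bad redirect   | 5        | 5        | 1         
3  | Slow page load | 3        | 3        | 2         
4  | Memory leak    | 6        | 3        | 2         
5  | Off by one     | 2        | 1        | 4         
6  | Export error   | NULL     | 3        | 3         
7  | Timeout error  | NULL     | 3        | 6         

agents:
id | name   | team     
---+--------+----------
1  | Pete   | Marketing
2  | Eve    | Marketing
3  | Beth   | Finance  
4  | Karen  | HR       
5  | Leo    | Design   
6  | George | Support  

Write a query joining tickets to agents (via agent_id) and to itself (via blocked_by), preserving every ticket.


Two LEFT JOINs from the same base table tickets: one to agents via agent_id, one to tickets itself via blocked_by. Both are LEFT so every ticket is preserved.
Match against agents:
  - ticket 1 (Missing icon): agent_id=6 -> matches George
  - ticket 2 (Bad redirect): agent_id=5 -> matches Leo
  - ticket 3 (Slow page load): agent_id=3 -> matches Beth
  - ticket 4 (Memory leak): agent_id=6 -> matches George
  - ticket 5 (Off by one): agent_id=2 -> matches Eve
  - ticket 6 (Export error): agent_id=NULL, no match -> kept with NULL
  - ticket 7 (Timeout error): agent_id=NULL, no match -> kept with NULL
Match against tickets (self):
  - ticket 1 (Missing icon): blocked_by=NULL -> NULL
  - ticket 2 (Bad redirect): blocked_by=1 -> Missing icon
  - ticket 3 (Slow page load): blocked_by=2 -> Bad redirect
  - ticket 4 (Memory leak): blocked_by=2 -> Bad redirect
  - ticket 5 (Off by one): blocked_by=4 -> Memory leak
  - ticket 6 (Export error): blocked_by=3 -> Slow page load
  - ticket 7 (Timeout error): blocked_by=6 -> Export error

SQL:
SELECT a.title, b.name AS agent, c.title AS blocked_by
FROM tickets a
LEFT JOIN agents b ON a.agent_id = b.id
LEFT JOIN tickets c ON a.blocked_by = c.id

Result:
title          | agent  | blocked_by    
---------------+--------+---------------
Missing icon   | George | NULL          
Bad redirect   | Leo    | Missing icon  
Slow page load | Beth   | Bad redirect  
Memory leak    | George | Bad redirect  
Off by one     | Eve    | Memory leak   
Export error   | NULL   | Slow page load
Timeout error  | NULL   | Export error  


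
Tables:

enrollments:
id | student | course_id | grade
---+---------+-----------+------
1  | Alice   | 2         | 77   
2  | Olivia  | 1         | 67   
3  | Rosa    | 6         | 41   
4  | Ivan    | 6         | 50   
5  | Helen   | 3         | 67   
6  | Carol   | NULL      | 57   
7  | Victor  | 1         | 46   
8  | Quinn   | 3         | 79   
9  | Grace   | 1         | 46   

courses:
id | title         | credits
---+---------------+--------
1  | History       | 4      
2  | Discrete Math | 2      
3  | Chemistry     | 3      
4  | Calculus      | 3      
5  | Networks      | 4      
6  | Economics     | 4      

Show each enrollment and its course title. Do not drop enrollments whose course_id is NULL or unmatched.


LEFT JOIN keeps every row from enrollments (the left table); where course_id has no match in courses, the course columns become NULL. Walk through each enrollment:
  - enrollment 1 (Alice): course_id=2 -> matches Discrete Math
  - enrollment 2 (Olivia): course_id=1 -> matches History
  - enrollment 3 (Rosa): course_id=6 -> matches Economics
  - enrollment 4 (Ivan): course_id=6 -> matches Economics
  - enrollment 5 (Helen): course_id=3 -> matches Chemistry
  - enrollment 6 (Carol): course_id=NULL, no match -> kept with NULL
  - enrollment 7 (Victor): course_id=1 -> matches History
  - enrollment 8 (Quinn): course_id=3 -> matches Chemistry
  - enrollment 9 (Grace): course_id=1 -> matches History
All 9 rows appear; 1 has NULL course.

SQL:
SELECT a.student, b.title AS course
FROM enrollments a
LEFT JOIN courses b ON a.course_id = b.id

Result:
student | course       
--------+--------------
Alice   | Discrete Math
Olivia  | History      
Rosa    | Economics    
Ivan    | Economics    
Helen   | Chemistry    
Carol   | NULL         
Victor  | History      
Quinn   | Chemistry    
Grace   | History      


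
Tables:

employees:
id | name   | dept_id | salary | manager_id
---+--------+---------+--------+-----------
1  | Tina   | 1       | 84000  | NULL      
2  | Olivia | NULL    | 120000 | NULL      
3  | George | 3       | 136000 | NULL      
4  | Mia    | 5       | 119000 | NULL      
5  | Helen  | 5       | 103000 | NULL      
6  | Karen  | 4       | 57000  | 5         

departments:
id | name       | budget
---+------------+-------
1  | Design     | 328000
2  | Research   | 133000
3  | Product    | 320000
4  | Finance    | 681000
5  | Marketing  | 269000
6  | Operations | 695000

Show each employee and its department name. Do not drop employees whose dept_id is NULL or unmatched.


LEFT JOIN keeps every row from employees (the left table); where dept_id has no match in departments, the department columns become NULL. Walk through each employee:
  - employee 1 (Tina): dept_id=1 -> matches Design
  - employee 2 (Olivia): dept_id=NULL, no match -> kept with NULL
  - employee 3 (George): dept_id=3 -> matches Product
  - employee 4 (Mia): dept_id=5 -> matches Marketing
  - employee 5 (Helen): dept_id=5 -> matches Marketing
  - employee 6 (Karen): dept_id=4 -> matches Finance
All 6 rows appear; 1 has NULL department.

SQL:
SELECT a.name, b.name AS department
FROM employees a
LEFT JOIN departments b ON a.dept_id = b.id

Result:
name   | department
-------+-----------
Tina   | Design    
Olivia | NULL      
George | Product   
Mia    | Marketing 
Helen  | Marketing 
Karen  | Finance   


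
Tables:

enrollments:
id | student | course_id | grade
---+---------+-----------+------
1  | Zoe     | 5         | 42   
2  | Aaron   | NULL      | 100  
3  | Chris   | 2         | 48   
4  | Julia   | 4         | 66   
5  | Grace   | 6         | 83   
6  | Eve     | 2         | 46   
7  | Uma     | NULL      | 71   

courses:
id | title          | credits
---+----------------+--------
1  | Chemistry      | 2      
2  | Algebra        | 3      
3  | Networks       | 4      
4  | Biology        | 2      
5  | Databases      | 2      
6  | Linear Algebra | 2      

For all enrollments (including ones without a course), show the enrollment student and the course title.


LEFT JOIN keeps every row from enrollments (the left table); where course_id has no match in courses, the course columns become NULL. Walk through each enrollment:
  - enrollment 1 (Zoe): course_id=5 -> matches Databases
  - enrollment 2 (Aaron): course_id=NULL, no match -> kept with NULL
  - enrollment 3 (Chris): course_id=2 -> matches Algebra
  - enrollment 4 (Julia): course_id=4 -> matches Biology
  - enrollment 5 (Grace): course_id=6 -> matches Linear Algebra
  - enrollment 6 (Eve): course_id=2 -> matches Algebra
  - enrollment 7 (Uma): course_id=NULL, no match -> kept with NULL
All 7 rows appear; 2 have NULL course.

SQL:
SELECT a.student, b.title AS course
FROM enrollments a
LEFT JOIN courses b ON a.course_id = b.id

Result:
student | course        
--------+---------------
Zoe     | Databases     
Aaron   | NULL          
Chris   | Algebra       
Julia   | Biology       
Grace   | Linear Algebra
Eve     | Algebra       
Uma     | NULL          


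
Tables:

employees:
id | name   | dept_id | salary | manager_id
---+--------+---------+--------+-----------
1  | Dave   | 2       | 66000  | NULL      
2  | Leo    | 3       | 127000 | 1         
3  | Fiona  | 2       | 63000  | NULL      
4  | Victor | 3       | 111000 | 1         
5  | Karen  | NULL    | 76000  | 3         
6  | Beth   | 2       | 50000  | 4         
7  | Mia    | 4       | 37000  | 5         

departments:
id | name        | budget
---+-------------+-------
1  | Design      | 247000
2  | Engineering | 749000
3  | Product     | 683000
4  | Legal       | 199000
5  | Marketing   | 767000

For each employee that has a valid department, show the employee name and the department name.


INNER JOIN keeps only employees rows whose dept_id matches an id in departments. Walk through each employee:
  - employee 1 (Dave): dept_id=2 -> matches Engineering
  - employee 2 (Leo): dept_id=3 -> matches Product
  - employee 3 (Fiona): dept_id=2 -> matches Engineering
  - employee 4 (Victor): dept_id=3 -> matches Product
  - employee 5 (Karen): dept_id=NULL, no match -> dropped
  - employee 6 (Beth): dept_id=2 -> matches Engineering
  - employee 7 (Mia): dept_id=4 -> matches Legal
So 1 of 7 rows is dropped.

SQL:
SELECT a.name, b.name AS department
FROM employees a
INNER JOIN departments b ON a.dept_id = b.id

Result:
name   | department 
-------+------------
Dave   | Engineering
Leo    | Product    
Fiona  | Engineering
Victor | Product    
Beth   | Engineering
Mia    | Legal      


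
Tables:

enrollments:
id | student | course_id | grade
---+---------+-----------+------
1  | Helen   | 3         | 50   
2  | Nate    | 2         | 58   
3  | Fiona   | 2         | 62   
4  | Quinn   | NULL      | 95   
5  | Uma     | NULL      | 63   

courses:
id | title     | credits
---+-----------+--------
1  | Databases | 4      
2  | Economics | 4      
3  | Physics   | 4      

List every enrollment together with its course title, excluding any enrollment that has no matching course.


INNER JOIN keeps only enrollments rows whose course_id matches an id in courses. Walk through each enrollment:
  - enrollment 1 (Helen): course_id=3 -> matches Physics
  - enrollment 2 (Nate): course_id=2 -> matches Economics
  - enrollment 3 (Fiona): course_id=2 -> matches Economics
  - enrollment 4 (Quinn): course_id=NULL, no match -> dropped
  - enrollment 5 (Uma): course_id=NULL, no match -> dropped
So 2 of 5 rows are dropped.

SQL:
SELECT a.student, b.title AS course
FROM enrollments a
INNER JOIN courses b ON a.course_id = b.id

Result:
student | course   
--------+----------
Helen   | Physics  
Nate    | Economics
Fiona   | Economics


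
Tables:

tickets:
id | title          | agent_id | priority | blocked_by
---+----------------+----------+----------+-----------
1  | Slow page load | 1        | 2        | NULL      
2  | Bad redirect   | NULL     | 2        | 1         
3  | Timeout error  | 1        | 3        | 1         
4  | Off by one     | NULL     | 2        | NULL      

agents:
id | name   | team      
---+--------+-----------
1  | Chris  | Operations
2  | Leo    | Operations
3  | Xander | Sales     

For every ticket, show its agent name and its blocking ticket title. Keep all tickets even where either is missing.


Two LEFT JOINs from the same base table tickets: one to agents via agent_id, one to tickets itself via blocked_by. Both are LEFT so every ticket is preserved.
Match against agents:
  - ticket 1 (Slow page load): agent_id=1 -> matches Chris
  - ticket 2 (Bad redirect): agent_id=NULL, no match -> kept with NULL
  - ticket 3 (Timeout error): agent_id=1 -> matches Chris
  - ticket 4 (Off by one): agent_id=NULL, no match -> kept with NULL
Match against tickets (self):
  - ticket 1 (Slow page load): blocked_by=NULL -> NULL
  - ticket 2 (Bad redirect): blocked_by=1 -> Slow page load
  - ticket 3 (Timeout error): blocked_by=1 -> Slow page load
  - ticket 4 (Off by one): blocked_by=NULL -> NULL

SQL:
SELECT a.title, b.name AS agent, c.title AS blocked_by
FROM tickets a
LEFT JOIN agents b ON a.agent_id = b.id
LEFT JOIN tickets c ON a.blocked_by = c.id

Result:
title          | agent | blocked_by    
---------------+-------+---------------
Slow page load | Chris | NULL          
Bad redirect   | NULL  | Slow page load
Timeout error  | Chris | Slow page load
Off by one     | NULL  | NULL          


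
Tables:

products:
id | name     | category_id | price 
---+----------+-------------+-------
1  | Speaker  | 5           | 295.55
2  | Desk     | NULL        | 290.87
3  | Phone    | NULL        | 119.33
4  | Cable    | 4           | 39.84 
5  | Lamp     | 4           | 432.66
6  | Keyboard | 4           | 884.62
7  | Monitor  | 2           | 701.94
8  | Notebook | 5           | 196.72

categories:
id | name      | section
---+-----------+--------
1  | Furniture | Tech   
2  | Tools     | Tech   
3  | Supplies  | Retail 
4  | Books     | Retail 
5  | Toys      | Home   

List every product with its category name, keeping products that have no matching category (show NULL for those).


LEFT JOIN keeps every row from products (the left table); where category_id has no match in categories, the category columns become NULL. Walk through each product:
  - product 1 (Speaker): category_id=5 -> matches Toys
  - product 2 (Desk): category_id=NULL, no match -> kept with NULL
  - product 3 (Phone): category_id=NULL, no match -> kept with NULL
  - product 4 (Cable): category_id=4 -> matches Books
  - product 5 (Lamp): category_id=4 -> matches Books
  - product 6 (Keyboard): category_id=4 -> matches Books
  - product 7 (Monitor): category_id=2 -> matches Tools
  - product 8 (Notebook): category_id=5 -> matches Toys
All 8 rows appear; 2 have NULL category.

SQL:
SELECT a.name, b.name AS category
FROM products a
LEFT JOIN categories b ON a.category_id = b.id

Result:
name     | category
---------+---------
Speaker  | Toys    
Desk     | NULL    
Phone    | NULL    
Cable    | Books   
Lamp     | Books   
Keyboard | Books   
Monitor  | Tools   
Notebook | Toys    


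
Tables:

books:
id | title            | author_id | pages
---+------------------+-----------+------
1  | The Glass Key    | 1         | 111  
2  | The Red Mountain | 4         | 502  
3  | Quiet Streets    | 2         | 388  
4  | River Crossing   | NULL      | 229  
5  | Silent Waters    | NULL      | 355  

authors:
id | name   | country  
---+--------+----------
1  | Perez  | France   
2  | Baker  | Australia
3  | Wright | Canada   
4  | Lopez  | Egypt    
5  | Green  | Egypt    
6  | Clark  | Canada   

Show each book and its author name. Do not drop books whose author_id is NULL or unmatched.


LEFT JOIN keeps every row from books (the left table); where author_id has no match in authors, the author columns become NULL. Walk through each book:
  - book 1 (The Glass Key): author_id=1 -> matches Perez
  - book 2 (The Red Mountain): author_id=4 -> matches Lopez
  - book 3 (Quiet Streets): author_id=2 -> matches Baker
  - book 4 (River Crossing): author_id=NULL, no match -> kept with NULL
  - book 5 (Silent Waters): author_id=NULL, no match -> kept with NULL
All 5 rows appear; 2 have NULL author.

SQL:
SELECT a.title, b.name AS author
FROM books a
LEFT JOIN authors b ON a.author_id = b.id

Result:
title            | author
-----------------+-------
The Glass Key    | Perez 
The Red Mountain | Lopez 
Quiet Streets    | Baker 
River Crossing   | NULL  
Silent Waters    | NULL  


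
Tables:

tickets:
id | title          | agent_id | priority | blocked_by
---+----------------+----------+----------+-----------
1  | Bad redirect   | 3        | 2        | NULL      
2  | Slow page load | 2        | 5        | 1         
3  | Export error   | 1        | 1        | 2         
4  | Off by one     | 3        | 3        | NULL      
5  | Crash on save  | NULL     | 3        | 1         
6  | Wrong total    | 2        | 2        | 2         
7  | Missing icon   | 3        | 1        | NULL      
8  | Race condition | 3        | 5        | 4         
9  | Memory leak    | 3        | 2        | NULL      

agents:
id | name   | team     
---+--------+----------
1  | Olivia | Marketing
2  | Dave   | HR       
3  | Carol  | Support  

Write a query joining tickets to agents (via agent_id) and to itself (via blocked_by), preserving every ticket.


Two LEFT JOINs from the same base table tickets: one to agents via agent_id, one to tickets itself via blocked_by. Both are LEFT so every ticket is preserved.
Match against agents:
  - ticket 1 (Bad redirect): agent_id=3 -> matches Carol
  - ticket 2 (Slow page load): agent_id=2 -> matches Dave
  - ticket 3 (Export error): agent_id=1 -> matches Olivia
  - ticket 4 (Off by one): agent_id=3 -> matches Carol
  - ticket 5 (Crash on save): agent_id=NULL, no match -> kept with NULL
  - ticket 6 (Wrong total): agent_id=2 -> matches Dave
  - ticket 7 (Missing icon): agent_id=3 -> matches Carol
  - ticket 8 (Race condition): agent_id=3 -> matches Carol
  - ticket 9 (Memory leak): agent_id=3 -> matches Carol
Match against tickets (self):
  - ticket 1 (Bad redirect): blocked_by=NULL -> NULL
  - ticket 2 (Slow page load): blocked_by=1 -> Bad redirect
  - ticket 3 (Export error): blocked_by=2 -> Slow page load
  - ticket 4 (Off by one): blocked_by=NULL -> NULL
  - ticket 5 (Crash on save): blocked_by=1 -> Bad redirect
  - ticket 6 (Wrong total): blocked_by=2 -> Slow page load
  - ticket 7 (Missing icon): blocked_by=NULL -> NULL
  - ticket 8 (Race condition): blocked_by=4 -> Off by one
  - ticket 9 (Memory leak): blocked_by=NULL -> NULL

SQL:
SELECT a.title, b.name AS agent, c.title AS blocked_by
FROM tickets a
LEFT JOIN agents b ON a.agent_id = b.id
LEFT JOIN tickets c ON a.blocked_by = c.id

Result:
title          | agent  | blocked_by    
---------------+--------+---------------
Bad redirect   | Carol  | NULL          
Slow page load | Dave   | Bad redirect  
Export error   | Olivia | Slow page load
Off by one     | Carol  | NULL          
Crash on save  | NULL   | Bad redirect  
Wrong total    | Dave   | Slow page load
Missing icon   | Carol  | NULL          
Race condition | Carol  | Off by one    
Memory leak    | Carol  | NULL          


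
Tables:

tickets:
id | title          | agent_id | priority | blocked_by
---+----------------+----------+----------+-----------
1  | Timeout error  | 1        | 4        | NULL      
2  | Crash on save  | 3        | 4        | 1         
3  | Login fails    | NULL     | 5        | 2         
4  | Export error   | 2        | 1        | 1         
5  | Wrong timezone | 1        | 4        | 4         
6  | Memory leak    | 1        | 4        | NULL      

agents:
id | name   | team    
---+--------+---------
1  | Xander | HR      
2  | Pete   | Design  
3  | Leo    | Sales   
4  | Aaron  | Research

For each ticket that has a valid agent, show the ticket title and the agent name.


INNER JOIN keeps only tickets rows whose agent_id matches an id in agents. Walk through each ticket:
  - ticket 1 (Timeout error): agent_id=1 -> matches Xander
  - ticket 2 (Crash on save): agent_id=3 -> matches Leo
  - ticket 3 (Login fails): agent_id=NULL, no match -> dropped
  - ticket 4 (Export error): agent_id=2 -> matches Pete
  - ticket 5 (Wrong timezone): agent_id=1 -> matches Xander
  - ticket 6 (Memory leak): agent_id=1 -> matches Xander
So 1 of 6 rows is dropped.

SQL:
SELECT a.title, b.name AS agent
FROM tickets a
INNER JOIN agents b ON a.agent_id = b.id

Result:
title          | agent 
---------------+-------
Timeout error  | Xander
Crash on save  | Leo   
Export error   | Pete  
Wrong timezone | Xander
Memory leak    | Xander


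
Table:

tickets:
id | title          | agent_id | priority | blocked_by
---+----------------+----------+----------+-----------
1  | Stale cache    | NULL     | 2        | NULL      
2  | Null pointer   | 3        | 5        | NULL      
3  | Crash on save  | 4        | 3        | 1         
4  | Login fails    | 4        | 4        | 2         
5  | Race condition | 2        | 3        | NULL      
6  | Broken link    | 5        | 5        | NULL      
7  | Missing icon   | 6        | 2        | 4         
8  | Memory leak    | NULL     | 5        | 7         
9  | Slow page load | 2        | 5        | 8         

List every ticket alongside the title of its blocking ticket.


This is a self-join: tickets is joined to a second copy of itself, matching each row's blocked_by to another row's id. Use LEFT JOIN so rows with blocked_by=NULL are kept.
  - ticket 1 (Stale cache): blocked_by=NULL -> NULL
  - ticket 2 (Null pointer): blocked_by=NULL -> NULL
  - ticket 3 (Crash on save): blocked_by=1 -> Stale cache
  - ticket 4 (Login fails): blocked_by=2 -> Null pointer
  - ticket 5 (Race condition): blocked_by=NULL -> NULL
  - ticket 6 (Broken link): blocked_by=NULL -> NULL
  - ticket 7 (Missing icon): blocked_by=4 -> Login fails
  - ticket 8 (Memory leak): blocked_by=7 -> Missing icon
  - ticket 9 (Slow page load): blocked_by=8 -> Memory leak

SQL:
SELECT a.title AS item, b.title AS blocked_by
FROM tickets a
LEFT JOIN tickets b ON a.blocked_by = b.id

Result:
item           | blocked_by  
---------------+-------------
Stale cache    | NULL        
Null pointer   | NULL        
Crash on save  | Stale cache 
Login fails    | Null pointer
Race condition | NULL        
Broken link    | NULL        
Missing icon   | Login fails 
Memory leak    | Missing icon
Slow page load | Memory leak 


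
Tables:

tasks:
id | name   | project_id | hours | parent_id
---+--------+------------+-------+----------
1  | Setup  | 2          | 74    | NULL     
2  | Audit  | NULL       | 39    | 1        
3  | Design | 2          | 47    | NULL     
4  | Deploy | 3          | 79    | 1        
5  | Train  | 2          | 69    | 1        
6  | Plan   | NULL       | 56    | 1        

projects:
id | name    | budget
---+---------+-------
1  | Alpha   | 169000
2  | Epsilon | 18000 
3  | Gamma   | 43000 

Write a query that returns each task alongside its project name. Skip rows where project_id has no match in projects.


INNER JOIN keeps only tasks rows whose project_id matches an id in projects. Walk through each task:
  - task 1 (Setup): project_id=2 -> matches Epsilon
  - task 2 (Audit): project_id=NULL, no match -> dropped
  - task 3 (Design): project_id=2 -> matches Epsilon
  - task 4 (Deploy): project_id=3 -> matches Gamma
  - task 5 (Train): project_id=2 -> matches Epsilon
  - task 6 (Plan): project_id=NULL, no match -> dropped
So 2 of 6 rows are dropped.

SQL:
SELECT a.name, b.name AS project
FROM tasks a
INNER JOIN projects b ON a.project_id = b.id

Result:
name   | project
-------+--------
Setup  | Epsilon
Design | Epsilon
Deploy | Gamma  
Train  | Epsilon


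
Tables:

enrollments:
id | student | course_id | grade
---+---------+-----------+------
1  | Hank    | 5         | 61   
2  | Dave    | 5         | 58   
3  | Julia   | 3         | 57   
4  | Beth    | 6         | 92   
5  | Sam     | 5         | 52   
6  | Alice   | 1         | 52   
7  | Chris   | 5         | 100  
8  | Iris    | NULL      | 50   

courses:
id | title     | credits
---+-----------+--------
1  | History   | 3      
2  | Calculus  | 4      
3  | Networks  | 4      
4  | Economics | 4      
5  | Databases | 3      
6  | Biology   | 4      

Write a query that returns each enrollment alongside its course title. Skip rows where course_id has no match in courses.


INNER JOIN keeps only enrollments rows whose course_id matches an id in courses. Walk through each enrollment:
  - enrollment 1 (Hank): course_id=5 -> matches Databases
  - enrollment 2 (Dave): course_id=5 -> matches Databases
  - enrollment 3 (Julia): course_id=3 -> matches Networks
  - enrollment 4 (Beth): course_id=6 -> matches Biology
  - enrollment 5 (Sam): course_id=5 -> matches Databases
  - enrollment 6 (Alice): course_id=1 -> matches History
  - enrollment 7 (Chris): course_id=5 -> matches Databases
  - enrollment 8 (Iris): course_id=NULL, no match -> dropped
So 1 of 8 rows is dropped.

SQL:
SELECT a.student, b.title AS course
FROM enrollments a
INNER JOIN courses b ON a.course_id = b.id

Result:
student | course   
--------+----------
Hank    | Databases
Dave    | Databases
Julia   | Networks 
Beth    | Biology  
Sam     | Databases
Alice   | History  
Chris   | Databases


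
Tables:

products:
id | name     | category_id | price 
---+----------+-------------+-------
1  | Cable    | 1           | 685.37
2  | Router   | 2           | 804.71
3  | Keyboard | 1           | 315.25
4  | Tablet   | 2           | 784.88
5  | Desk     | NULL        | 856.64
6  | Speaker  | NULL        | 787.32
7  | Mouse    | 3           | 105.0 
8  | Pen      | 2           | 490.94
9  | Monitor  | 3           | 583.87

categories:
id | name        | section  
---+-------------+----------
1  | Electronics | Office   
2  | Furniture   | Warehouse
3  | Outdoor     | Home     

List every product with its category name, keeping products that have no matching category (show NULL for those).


LEFT JOIN keeps every row from products (the left table); where category_id has no match in categories, the category columns become NULL. Walk through each product:
  - product 1 (Cable): category_id=1 -> matches Electronics
  - product 2 (Router): category_id=2 -> matches Furniture
  - product 3 (Keyboard): category_id=1 -> matches Electronics
  - product 4 (Tablet): category_id=2 -> matches Furniture
  - product 5 (Desk): category_id=NULL, no match -> kept with NULL
  - product 6 (Speaker): category_id=NULL, no match -> kept with NULL
  - product 7 (Mouse): category_id=3 -> matches Outdoor
  - product 8 (Pen): category_id=2 -> matches Furniture
  - product 9 (Monitor): category_id=3 -> matches Outdoor
All 9 rows appear; 2 have NULL category.

SQL:
SELECT a.name, b.name AS category
FROM products a
LEFT JOIN categories b ON a.category_id = b.id

Result:
name     | category   
---------+------------
Cable    | Electronics
Router   | Furniture  
Keyboard | Electronics
Tablet   | Furniture  
Desk     | NULL       
Speaker  | NULL       
Mouse    | Outdoor    
Pen      | Furniture  
Monitor  | Outdoor    


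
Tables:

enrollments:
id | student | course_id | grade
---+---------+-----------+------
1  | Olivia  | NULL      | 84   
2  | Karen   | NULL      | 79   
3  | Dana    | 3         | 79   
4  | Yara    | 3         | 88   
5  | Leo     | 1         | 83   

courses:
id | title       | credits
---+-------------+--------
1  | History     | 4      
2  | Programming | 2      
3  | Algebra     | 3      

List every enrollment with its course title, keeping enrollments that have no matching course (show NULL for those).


LEFT JOIN keeps every row from enrollments (the left table); where course_id has no match in courses, the course columns become NULL. Walk through each enrollment:
  - enrollment 1 (Olivia): course_id=NULL, no match -> kept with NULL
  - enrollment 2 (Karen): course_id=NULL, no match -> kept with NULL
  - enrollment 3 (Dana): course_id=3 -> matches Algebra
  - enrollment 4 (Yara): course_id=3 -> matches Algebra
  - enrollment 5 (Leo): course_id=1 -> matches History
All 5 rows appear; 2 have NULL course.

SQL:
SELECT a.student, b.title AS course
FROM enrollments a
LEFT JOIN courses b ON a.course_id = b.id

Result:
student | course 
--------+--------
Olivia  | NULL   
Karen   | NULL   
Dana    | Algebra
Yara    | Algebra
Leo     | History


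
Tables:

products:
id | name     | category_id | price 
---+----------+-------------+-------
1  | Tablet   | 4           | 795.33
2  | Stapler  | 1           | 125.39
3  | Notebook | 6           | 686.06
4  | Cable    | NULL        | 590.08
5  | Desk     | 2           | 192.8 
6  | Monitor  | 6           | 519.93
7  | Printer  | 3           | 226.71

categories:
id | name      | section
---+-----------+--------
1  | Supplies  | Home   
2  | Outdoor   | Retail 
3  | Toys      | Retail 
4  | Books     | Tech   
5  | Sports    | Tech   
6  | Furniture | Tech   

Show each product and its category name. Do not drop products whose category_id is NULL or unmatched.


LEFT JOIN keeps every row from products (the left table); where category_id has no match in categories, the category columns become NULL. Walk through each product:
  - product 1 (Tablet): category_id=4 -> matches Books
  - product 2 (Stapler): category_id=1 -> matches Supplies
  - product 3 (Notebook): category_id=6 -> matches Furniture
  - product 4 (Cable): category_id=NULL, no match -> kept with NULL
  - product 5 (Desk): category_id=2 -> matches Outdoor
  - product 6 (Monitor): category_id=6 -> matches Furniture
  - product 7 (Printer): category_id=3 -> matches Toys
All 7 rows appear; 1 has NULL category.

SQL:
SELECT a.name, b.name AS category
FROM products a
LEFT JOIN categories b ON a.category_id = b.id

Result:
name     | category 
---------+----------
Tablet   | Books    
Stapler  | Supplies 
Notebook | Furniture
Cable    | NULL     
Desk     | Outdoor  
Monitor  | Furniture
Printer  | Toys     


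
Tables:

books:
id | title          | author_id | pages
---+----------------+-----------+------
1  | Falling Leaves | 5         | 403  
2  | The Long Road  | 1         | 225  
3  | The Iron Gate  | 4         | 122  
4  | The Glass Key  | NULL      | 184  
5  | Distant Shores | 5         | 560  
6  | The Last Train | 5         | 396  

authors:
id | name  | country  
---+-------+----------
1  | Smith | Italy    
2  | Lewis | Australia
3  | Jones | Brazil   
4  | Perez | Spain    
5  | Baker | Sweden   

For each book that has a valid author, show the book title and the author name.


INNER JOIN keeps only books rows whose author_id matches an id in authors. Walk through each book:
  - book 1 (Falling Leaves): author_id=5 -> matches Baker
  - book 2 (The Long Road): author_id=1 -> matches Smith
  - book 3 (The Iron Gate): author_id=4 -> matches Perez
  - book 4 (The Glass Key): author_id=NULL, no match -> dropped
  - book 5 (Distant Shores): author_id=5 -> matches Baker
  - book 6 (The Last Train): author_id=5 -> matches Baker
So 1 of 6 rows is dropped.

SQL:
SELECT a.title, b.name AS author
FROM books a
INNER JOIN authors b ON a.author_id = b.id

Result:
title          | author
---------------+-------
Falling Leaves | Baker 
The Long Road  | Smith 
The Iron Gate  | Perez 
Distant Shores | Baker 
The Last Train | Baker 


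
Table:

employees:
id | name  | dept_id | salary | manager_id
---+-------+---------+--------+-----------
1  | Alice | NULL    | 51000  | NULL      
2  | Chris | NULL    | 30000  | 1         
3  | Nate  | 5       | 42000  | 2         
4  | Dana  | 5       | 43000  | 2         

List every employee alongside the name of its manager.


This is a self-join: employees is joined to a second copy of itself, matching each row's manager_id to another row's id. Use LEFT JOIN so rows with manager_id=NULL are kept.
  - employee 1 (Alice): manager_id=NULL -> NULL
  - employee 2 (Chris): manager_id=1 -> Alice
  - employee 3 (Nate): manager_id=2 -> Chris
  - employee 4 (Dana): manager_id=2 -> Chris

SQL:
SELECT a.name AS item, b.name AS manager
FROM employees a
LEFT JOIN employees b ON a.manager_id = b.id

Result:
item  | manager
------+--------
Alice | NULL   
Chris | Alice  
Nate  | Chris  
Dana  | Chris  


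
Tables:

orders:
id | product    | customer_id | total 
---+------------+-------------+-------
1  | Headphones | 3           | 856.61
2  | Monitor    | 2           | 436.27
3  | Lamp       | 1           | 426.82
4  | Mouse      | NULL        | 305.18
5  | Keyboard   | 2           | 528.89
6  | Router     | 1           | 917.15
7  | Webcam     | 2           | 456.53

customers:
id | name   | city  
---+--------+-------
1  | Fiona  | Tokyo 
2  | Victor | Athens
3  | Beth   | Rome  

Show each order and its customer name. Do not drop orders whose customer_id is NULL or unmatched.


LEFT JOIN keeps every row from orders (the left table); where customer_id has no match in customers, the customer columns become NULL. Walk through each order:
  - order 1 (Headphones): customer_id=3 -> matches Beth
  - order 2 (Monitor): customer_id=2 -> matches Victor
  - order 3 (Lamp): customer_id=1 -> matches Fiona
  - order 4 (Mouse): customer_id=NULL, no match -> kept with NULL
  - order 5 (Keyboard): customer_id=2 -> matches Victor
  - order 6 (Router): customer_id=1 -> matches Fiona
  - order 7 (Webcam): customer_id=2 -> matches Victor
All 7 rows appear; 1 has NULL customer.

SQL:
SELECT a.product, b.name AS customer
FROM orders a
LEFT JOIN customers b ON a.customer_id = b.id

Result:
product    | customer
-----------+---------
Headphones | Beth    
Monitor    | Victor  
Lamp       | Fiona   
Mouse      | NULL    
Keyboard   | Victor  
Router     | Fiona   
Webcam     | Victor  


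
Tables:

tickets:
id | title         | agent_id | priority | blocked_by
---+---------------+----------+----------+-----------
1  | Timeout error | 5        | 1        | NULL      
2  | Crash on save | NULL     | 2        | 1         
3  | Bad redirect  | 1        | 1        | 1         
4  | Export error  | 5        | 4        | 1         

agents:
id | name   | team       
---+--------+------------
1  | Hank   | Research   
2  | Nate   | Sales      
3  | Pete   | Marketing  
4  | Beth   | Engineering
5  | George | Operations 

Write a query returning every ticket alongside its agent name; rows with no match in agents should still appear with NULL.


LEFT JOIN keeps every row from tickets (the left table); where agent_id has no match in agents, the agent columns become NULL. Walk through each ticket:
  - ticket 1 (Timeout error): agent_id=5 -> matches George
  - ticket 2 (Crash on save): agent_id=NULL, no match -> kept with NULL
  - ticket 3 (Bad redirect): agent_id=1 -> matches Hank
  - ticket 4 (Export error): agent_id=5 -> matches George
All 4 rows appear; 1 has NULL agent.

SQL:
SELECT a.title, b.name AS agent
FROM tickets a
LEFT JOIN agents b ON a.agent_id = b.id

Result:
title         | agent 
--------------+-------
Timeout error | George
Crash on save | NULL  
Bad redirect  | Hank  
Export error  | George


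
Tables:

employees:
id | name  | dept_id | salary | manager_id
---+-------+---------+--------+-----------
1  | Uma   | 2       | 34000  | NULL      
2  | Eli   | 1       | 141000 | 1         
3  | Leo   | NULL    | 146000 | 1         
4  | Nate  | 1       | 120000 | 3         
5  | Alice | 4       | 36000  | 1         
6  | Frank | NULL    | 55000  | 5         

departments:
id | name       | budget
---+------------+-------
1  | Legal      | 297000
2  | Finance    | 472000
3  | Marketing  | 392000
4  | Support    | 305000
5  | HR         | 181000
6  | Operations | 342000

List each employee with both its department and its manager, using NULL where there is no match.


Two LEFT JOINs from the same base table employees: one to departments via dept_id, one to employees itself via manager_id. Both are LEFT so every employee is preserved.
Match against departments:
  - employee 1 (Uma): dept_id=2 -> matches Finance
  - employee 2 (Eli): dept_id=1 -> matches Legal
  - employee 3 (Leo): dept_id=NULL, no match -> kept with NULL
  - employee 4 (Nate): dept_id=1 -> matches Legal
  - employee 5 (Alice): dept_id=4 -> matches Support
  - employee 6 (Frank): dept_id=NULL, no match -> kept with NULL
Match against employees (self):
  - employee 1 (Uma): manager_id=NULL -> NULL
  - employee 2 (Eli): manager_id=1 -> Uma
  - employee 3 (Leo): manager_id=1 -> Uma
  - employee 4 (Nate): manager_id=3 -> Leo
  - employee 5 (Alice): manager_id=1 -> Uma
  - employee 6 (Frank): manager_id=5 -> Alice

SQL:
SELECT a.name, b.name AS department, c.name AS manager
FROM employees a
LEFT JOIN departments b ON a.dept_id = b.id
LEFT JOIN employees c ON a.manager_id = c.id

Result:
name  | department | manager
------+------------+--------
Uma   | Finance    | NULL   
Eli   | Legal      | Uma    
Leo   | NULL       | Uma    
Nate  | Legal      | Leo    
Alice | Support    | Uma    
Frank | NULL       | Alice  


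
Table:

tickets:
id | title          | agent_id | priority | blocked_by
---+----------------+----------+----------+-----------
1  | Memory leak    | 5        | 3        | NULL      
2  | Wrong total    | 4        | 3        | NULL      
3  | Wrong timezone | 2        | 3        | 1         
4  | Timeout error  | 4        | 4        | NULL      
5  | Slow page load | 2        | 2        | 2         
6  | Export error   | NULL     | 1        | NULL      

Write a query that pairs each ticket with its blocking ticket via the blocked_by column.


This is a self-join: tickets is joined to a second copy of itself, matching each row's blocked_by to another row's id. Use LEFT JOIN so rows with blocked_by=NULL are kept.
  - ticket 1 (Memory leak): blocked_by=NULL -> NULL
  - ticket 2 (Wrong total): blocked_by=NULL -> NULL
  - ticket 3 (Wrong timezone): blocked_by=1 -> Memory leak
  - ticket 4 (Timeout error): blocked_by=NULL -> NULL
  - ticket 5 (Slow page load): blocked_by=2 -> Wrong total
  - ticket 6 (Export error): blocked_by=NULL -> NULL

SQL:
SELECT a.title AS item, b.title AS blocked_by
FROM tickets a
LEFT JOIN tickets b ON a.blocked_by = b.id

Result:
item           | blocked_by 
---------------+------------
Memory leak    | NULL       
Wrong total    | NULL       
Wrong timezone | Memory leak
Timeout error  | NULL       
Slow page load | Wrong total
Export error   | NULL       


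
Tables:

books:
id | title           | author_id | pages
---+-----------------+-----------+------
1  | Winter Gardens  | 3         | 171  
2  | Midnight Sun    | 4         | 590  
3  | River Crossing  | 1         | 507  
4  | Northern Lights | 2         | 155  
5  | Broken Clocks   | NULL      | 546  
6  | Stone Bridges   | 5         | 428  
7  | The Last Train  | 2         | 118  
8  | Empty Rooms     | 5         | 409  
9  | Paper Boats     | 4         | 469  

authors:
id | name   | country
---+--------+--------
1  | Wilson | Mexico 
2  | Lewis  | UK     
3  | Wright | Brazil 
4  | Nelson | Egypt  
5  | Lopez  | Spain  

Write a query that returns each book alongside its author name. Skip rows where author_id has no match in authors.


INNER JOIN keeps only books rows whose author_id matches an id in authors. Walk through each book:
  - book 1 (Winter Gardens): author_id=3 -> matches Wright
  - book 2 (Midnight Sun): author_id=4 -> matches Nelson
  - book 3 (River Crossing): author_id=1 -> matches Wilson
  - book 4 (Northern Lights): author_id=2 -> matches Lewis
  - book 5 (Broken Clocks): author_id=NULL, no match -> dropped
  - book 6 (Stone Bridges): author_id=5 -> matches Lopez
  - book 7 (The Last Train): author_id=2 -> matches Lewis
  - book 8 (Empty Rooms): author_id=5 -> matches Lopez
  - book 9 (Paper Boats): author_id=4 -> matches Nelson
So 1 of 9 rows is dropped.

SQL:
SELECT a.title, b.name AS author
FROM books a
INNER JOIN authors b ON a.author_id = b.id

Result:
title           | author
----------------+-------
Winter Gardens  | Wright
Midnight Sun    | Nelson
River Crossing  | Wilson
Northern Lights | Lewis 
Stone Bridges   | Lopez 
The Last Train  | Lewis 
Empty Rooms     | Lopez 
Paper Boats     | Nelson


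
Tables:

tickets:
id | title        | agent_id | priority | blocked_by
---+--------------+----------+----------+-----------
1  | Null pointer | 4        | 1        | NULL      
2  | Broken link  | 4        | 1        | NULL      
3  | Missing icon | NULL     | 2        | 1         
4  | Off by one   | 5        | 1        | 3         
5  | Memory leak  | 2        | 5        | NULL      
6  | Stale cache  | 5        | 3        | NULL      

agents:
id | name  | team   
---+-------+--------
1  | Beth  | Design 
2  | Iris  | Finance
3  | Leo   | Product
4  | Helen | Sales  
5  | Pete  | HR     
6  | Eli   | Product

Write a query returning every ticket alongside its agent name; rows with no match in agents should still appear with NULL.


LEFT JOIN keeps every row from tickets (the left table); where agent_id has no match in agents, the agent columns become NULL. Walk through each ticket:
  - ticket 1 (Null pointer): agent_id=4 -> matches Helen
  - ticket 2 (Broken link): agent_id=4 -> matches Helen
  - ticket 3 (Missing icon): agent_id=NULL, no match -> kept with NULL
  - ticket 4 (Off by one): agent_id=5 -> matches Pete
  - ticket 5 (Memory leak): agent_id=2 -> matches Iris
  - ticket 6 (Stale cache): agent_id=5 -> matches Pete
All 6 rows appear; 1 has NULL agent.

SQL:
SELECT a.title, b.name AS agent
FROM tickets a
LEFT JOIN agents b ON a.agent_id = b.id

Result:
title        | agent
-------------+------
Null pointer | Helen
Broken link  | Helen
Missing icon | NULL 
Off by one   | Pete 
Memory leak  | Iris 
Stale cache  | Pete 


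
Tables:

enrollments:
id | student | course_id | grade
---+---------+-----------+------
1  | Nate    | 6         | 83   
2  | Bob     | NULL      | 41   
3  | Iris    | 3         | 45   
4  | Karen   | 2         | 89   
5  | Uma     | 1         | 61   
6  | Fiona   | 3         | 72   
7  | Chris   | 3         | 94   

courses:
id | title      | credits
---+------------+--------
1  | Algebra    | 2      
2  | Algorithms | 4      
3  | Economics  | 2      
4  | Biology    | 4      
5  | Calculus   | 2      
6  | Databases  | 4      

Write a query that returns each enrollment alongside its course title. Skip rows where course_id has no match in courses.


INNER JOIN keeps only enrollments rows whose course_id matches an id in courses. Walk through each enrollment:
  - enrollment 1 (Nate): course_id=6 -> matches Databases
  - enrollment 2 (Bob): course_id=NULL, no match -> dropped
  - enrollment 3 (Iris): course_id=3 -> matches Economics
  - enrollment 4 (Karen): course_id=2 -> matches Algorithms
  - enrollment 5 (Uma): course_id=1 -> matches Algebra
  - enrollment 6 (Fiona): course_id=3 -> matches Economics
  - enrollment 7 (Chris): course_id=3 -> matches Economics
So 1 of 7 rows is dropped.

SQL:
SELECT a.student, b.title AS course
FROM enrollments a
INNER JOIN courses b ON a.course_id = b.id

Result:
student | course    
--------+-----------
Nate    | Databases 
Iris    | Economics 
Karen   | Algorithms
Uma     | Algebra   
Fiona   | Economics 
Chris   | Economics 
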